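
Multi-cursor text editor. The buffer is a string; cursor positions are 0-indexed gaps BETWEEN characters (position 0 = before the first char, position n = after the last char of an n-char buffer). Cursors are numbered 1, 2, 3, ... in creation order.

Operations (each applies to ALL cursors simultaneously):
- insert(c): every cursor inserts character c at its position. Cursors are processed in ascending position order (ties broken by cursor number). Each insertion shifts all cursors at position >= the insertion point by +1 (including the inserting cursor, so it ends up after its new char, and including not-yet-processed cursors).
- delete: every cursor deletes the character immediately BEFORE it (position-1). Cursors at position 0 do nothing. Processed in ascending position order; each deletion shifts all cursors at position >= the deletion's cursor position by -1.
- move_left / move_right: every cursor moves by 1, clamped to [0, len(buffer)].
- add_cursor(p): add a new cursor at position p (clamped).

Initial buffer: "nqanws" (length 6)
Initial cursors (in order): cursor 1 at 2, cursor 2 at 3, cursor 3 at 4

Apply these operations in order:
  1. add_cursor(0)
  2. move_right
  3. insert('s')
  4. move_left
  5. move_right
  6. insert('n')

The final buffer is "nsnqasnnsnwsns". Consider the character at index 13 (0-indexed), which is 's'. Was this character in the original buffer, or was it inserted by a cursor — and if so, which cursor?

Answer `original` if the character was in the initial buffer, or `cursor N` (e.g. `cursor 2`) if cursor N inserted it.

Answer: original

Derivation:
After op 1 (add_cursor(0)): buffer="nqanws" (len 6), cursors c4@0 c1@2 c2@3 c3@4, authorship ......
After op 2 (move_right): buffer="nqanws" (len 6), cursors c4@1 c1@3 c2@4 c3@5, authorship ......
After op 3 (insert('s')): buffer="nsqasnswss" (len 10), cursors c4@2 c1@5 c2@7 c3@9, authorship .4..1.2.3.
After op 4 (move_left): buffer="nsqasnswss" (len 10), cursors c4@1 c1@4 c2@6 c3@8, authorship .4..1.2.3.
After op 5 (move_right): buffer="nsqasnswss" (len 10), cursors c4@2 c1@5 c2@7 c3@9, authorship .4..1.2.3.
After op 6 (insert('n')): buffer="nsnqasnnsnwsns" (len 14), cursors c4@3 c1@7 c2@10 c3@13, authorship .44..11.22.33.
Authorship (.=original, N=cursor N): . 4 4 . . 1 1 . 2 2 . 3 3 .
Index 13: author = original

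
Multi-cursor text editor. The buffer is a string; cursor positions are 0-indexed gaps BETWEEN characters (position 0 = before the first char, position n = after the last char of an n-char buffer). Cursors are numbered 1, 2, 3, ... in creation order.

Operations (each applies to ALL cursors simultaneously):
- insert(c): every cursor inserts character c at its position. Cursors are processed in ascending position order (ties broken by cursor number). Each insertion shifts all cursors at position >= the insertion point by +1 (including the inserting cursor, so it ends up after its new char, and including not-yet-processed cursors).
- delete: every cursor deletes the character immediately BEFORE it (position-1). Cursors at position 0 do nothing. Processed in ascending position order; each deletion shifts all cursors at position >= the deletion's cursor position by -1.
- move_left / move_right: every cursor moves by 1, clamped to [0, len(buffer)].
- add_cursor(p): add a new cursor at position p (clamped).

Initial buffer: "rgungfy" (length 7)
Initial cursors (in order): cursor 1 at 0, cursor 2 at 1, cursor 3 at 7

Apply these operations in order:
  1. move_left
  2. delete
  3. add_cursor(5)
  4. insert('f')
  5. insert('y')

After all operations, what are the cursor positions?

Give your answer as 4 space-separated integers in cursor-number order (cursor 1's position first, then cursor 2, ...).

Answer: 4 4 13 13

Derivation:
After op 1 (move_left): buffer="rgungfy" (len 7), cursors c1@0 c2@0 c3@6, authorship .......
After op 2 (delete): buffer="rgungy" (len 6), cursors c1@0 c2@0 c3@5, authorship ......
After op 3 (add_cursor(5)): buffer="rgungy" (len 6), cursors c1@0 c2@0 c3@5 c4@5, authorship ......
After op 4 (insert('f')): buffer="ffrgungffy" (len 10), cursors c1@2 c2@2 c3@9 c4@9, authorship 12.....34.
After op 5 (insert('y')): buffer="ffyyrgungffyyy" (len 14), cursors c1@4 c2@4 c3@13 c4@13, authorship 1212.....3434.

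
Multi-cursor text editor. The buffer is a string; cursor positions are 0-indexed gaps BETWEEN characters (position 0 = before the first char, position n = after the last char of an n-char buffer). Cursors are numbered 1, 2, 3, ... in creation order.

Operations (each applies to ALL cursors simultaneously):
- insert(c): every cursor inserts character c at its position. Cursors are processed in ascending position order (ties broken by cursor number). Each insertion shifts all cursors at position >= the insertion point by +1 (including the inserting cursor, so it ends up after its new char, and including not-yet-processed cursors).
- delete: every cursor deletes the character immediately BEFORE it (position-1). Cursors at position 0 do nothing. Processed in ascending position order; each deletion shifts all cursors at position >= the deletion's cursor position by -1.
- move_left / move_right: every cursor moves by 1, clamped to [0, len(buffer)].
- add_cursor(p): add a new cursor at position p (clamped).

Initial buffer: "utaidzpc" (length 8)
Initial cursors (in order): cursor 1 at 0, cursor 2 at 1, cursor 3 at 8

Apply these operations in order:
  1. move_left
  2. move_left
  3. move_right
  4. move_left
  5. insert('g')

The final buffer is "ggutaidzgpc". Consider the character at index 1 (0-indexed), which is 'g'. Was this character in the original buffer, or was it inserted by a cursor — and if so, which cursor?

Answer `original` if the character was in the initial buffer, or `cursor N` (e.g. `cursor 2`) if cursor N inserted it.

After op 1 (move_left): buffer="utaidzpc" (len 8), cursors c1@0 c2@0 c3@7, authorship ........
After op 2 (move_left): buffer="utaidzpc" (len 8), cursors c1@0 c2@0 c3@6, authorship ........
After op 3 (move_right): buffer="utaidzpc" (len 8), cursors c1@1 c2@1 c3@7, authorship ........
After op 4 (move_left): buffer="utaidzpc" (len 8), cursors c1@0 c2@0 c3@6, authorship ........
After op 5 (insert('g')): buffer="ggutaidzgpc" (len 11), cursors c1@2 c2@2 c3@9, authorship 12......3..
Authorship (.=original, N=cursor N): 1 2 . . . . . . 3 . .
Index 1: author = 2

Answer: cursor 2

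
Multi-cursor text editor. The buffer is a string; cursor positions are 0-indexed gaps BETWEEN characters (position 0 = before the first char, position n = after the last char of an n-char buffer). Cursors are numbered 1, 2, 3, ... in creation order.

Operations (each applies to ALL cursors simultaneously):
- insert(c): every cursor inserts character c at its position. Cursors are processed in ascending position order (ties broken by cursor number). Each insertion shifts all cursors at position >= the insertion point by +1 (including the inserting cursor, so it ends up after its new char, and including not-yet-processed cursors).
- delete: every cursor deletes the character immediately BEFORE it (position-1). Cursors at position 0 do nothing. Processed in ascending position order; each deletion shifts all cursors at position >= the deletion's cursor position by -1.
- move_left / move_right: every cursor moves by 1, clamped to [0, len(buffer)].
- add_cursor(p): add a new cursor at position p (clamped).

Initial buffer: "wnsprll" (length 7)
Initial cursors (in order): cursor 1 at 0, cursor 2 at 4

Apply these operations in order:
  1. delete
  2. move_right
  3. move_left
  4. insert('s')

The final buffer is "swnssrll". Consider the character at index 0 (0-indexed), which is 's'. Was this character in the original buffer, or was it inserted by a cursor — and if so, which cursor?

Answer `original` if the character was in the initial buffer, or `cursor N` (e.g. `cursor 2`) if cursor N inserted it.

Answer: cursor 1

Derivation:
After op 1 (delete): buffer="wnsrll" (len 6), cursors c1@0 c2@3, authorship ......
After op 2 (move_right): buffer="wnsrll" (len 6), cursors c1@1 c2@4, authorship ......
After op 3 (move_left): buffer="wnsrll" (len 6), cursors c1@0 c2@3, authorship ......
After op 4 (insert('s')): buffer="swnssrll" (len 8), cursors c1@1 c2@5, authorship 1...2...
Authorship (.=original, N=cursor N): 1 . . . 2 . . .
Index 0: author = 1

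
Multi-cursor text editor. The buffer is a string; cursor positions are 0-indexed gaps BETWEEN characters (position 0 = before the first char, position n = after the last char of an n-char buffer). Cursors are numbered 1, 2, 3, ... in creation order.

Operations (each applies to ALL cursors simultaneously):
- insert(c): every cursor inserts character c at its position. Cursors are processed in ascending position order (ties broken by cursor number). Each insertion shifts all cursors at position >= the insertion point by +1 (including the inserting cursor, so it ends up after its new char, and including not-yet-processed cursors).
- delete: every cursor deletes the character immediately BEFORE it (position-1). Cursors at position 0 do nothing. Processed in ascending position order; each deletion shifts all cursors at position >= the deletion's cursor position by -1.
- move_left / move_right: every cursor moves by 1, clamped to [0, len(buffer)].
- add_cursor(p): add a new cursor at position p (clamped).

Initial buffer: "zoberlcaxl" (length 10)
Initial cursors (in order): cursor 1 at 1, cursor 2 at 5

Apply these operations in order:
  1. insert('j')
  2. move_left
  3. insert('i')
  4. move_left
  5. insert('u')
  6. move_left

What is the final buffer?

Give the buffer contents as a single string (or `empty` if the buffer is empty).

After op 1 (insert('j')): buffer="zjoberjlcaxl" (len 12), cursors c1@2 c2@7, authorship .1....2.....
After op 2 (move_left): buffer="zjoberjlcaxl" (len 12), cursors c1@1 c2@6, authorship .1....2.....
After op 3 (insert('i')): buffer="zijoberijlcaxl" (len 14), cursors c1@2 c2@8, authorship .11....22.....
After op 4 (move_left): buffer="zijoberijlcaxl" (len 14), cursors c1@1 c2@7, authorship .11....22.....
After op 5 (insert('u')): buffer="zuijoberuijlcaxl" (len 16), cursors c1@2 c2@9, authorship .111....222.....
After op 6 (move_left): buffer="zuijoberuijlcaxl" (len 16), cursors c1@1 c2@8, authorship .111....222.....

Answer: zuijoberuijlcaxl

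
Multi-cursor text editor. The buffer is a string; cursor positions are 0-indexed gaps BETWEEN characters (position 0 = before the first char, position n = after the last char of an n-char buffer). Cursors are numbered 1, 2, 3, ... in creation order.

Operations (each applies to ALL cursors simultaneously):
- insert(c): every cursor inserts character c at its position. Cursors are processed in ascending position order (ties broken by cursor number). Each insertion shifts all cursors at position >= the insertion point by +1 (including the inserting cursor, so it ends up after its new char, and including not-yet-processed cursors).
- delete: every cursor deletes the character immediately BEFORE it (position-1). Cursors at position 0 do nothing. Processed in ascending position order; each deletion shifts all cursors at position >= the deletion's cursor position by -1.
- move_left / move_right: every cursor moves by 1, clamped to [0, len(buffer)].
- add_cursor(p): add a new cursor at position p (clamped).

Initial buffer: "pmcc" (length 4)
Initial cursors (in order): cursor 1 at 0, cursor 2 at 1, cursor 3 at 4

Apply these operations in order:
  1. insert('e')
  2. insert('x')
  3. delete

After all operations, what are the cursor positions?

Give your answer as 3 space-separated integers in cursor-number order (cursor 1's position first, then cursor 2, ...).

After op 1 (insert('e')): buffer="epemcce" (len 7), cursors c1@1 c2@3 c3@7, authorship 1.2...3
After op 2 (insert('x')): buffer="expexmccex" (len 10), cursors c1@2 c2@5 c3@10, authorship 11.22...33
After op 3 (delete): buffer="epemcce" (len 7), cursors c1@1 c2@3 c3@7, authorship 1.2...3

Answer: 1 3 7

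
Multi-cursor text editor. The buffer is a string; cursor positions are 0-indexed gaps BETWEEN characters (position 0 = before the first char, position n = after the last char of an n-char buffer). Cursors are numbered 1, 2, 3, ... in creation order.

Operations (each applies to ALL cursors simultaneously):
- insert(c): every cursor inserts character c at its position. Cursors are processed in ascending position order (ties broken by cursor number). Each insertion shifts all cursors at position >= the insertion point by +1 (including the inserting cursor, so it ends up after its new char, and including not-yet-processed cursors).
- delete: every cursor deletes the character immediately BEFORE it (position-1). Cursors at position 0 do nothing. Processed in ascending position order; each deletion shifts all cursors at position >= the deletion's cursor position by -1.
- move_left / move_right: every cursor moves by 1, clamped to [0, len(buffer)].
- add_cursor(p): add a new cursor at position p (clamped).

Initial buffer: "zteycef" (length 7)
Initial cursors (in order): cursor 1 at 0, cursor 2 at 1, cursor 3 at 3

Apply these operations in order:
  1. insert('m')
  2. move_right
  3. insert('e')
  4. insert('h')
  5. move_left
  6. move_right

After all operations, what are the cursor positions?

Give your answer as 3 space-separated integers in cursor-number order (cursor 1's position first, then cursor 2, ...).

Answer: 4 8 13

Derivation:
After op 1 (insert('m')): buffer="mzmtemycef" (len 10), cursors c1@1 c2@3 c3@6, authorship 1.2..3....
After op 2 (move_right): buffer="mzmtemycef" (len 10), cursors c1@2 c2@4 c3@7, authorship 1.2..3....
After op 3 (insert('e')): buffer="mzemteemyecef" (len 13), cursors c1@3 c2@6 c3@10, authorship 1.12.2.3.3...
After op 4 (insert('h')): buffer="mzehmtehemyehcef" (len 16), cursors c1@4 c2@8 c3@13, authorship 1.112.22.3.33...
After op 5 (move_left): buffer="mzehmtehemyehcef" (len 16), cursors c1@3 c2@7 c3@12, authorship 1.112.22.3.33...
After op 6 (move_right): buffer="mzehmtehemyehcef" (len 16), cursors c1@4 c2@8 c3@13, authorship 1.112.22.3.33...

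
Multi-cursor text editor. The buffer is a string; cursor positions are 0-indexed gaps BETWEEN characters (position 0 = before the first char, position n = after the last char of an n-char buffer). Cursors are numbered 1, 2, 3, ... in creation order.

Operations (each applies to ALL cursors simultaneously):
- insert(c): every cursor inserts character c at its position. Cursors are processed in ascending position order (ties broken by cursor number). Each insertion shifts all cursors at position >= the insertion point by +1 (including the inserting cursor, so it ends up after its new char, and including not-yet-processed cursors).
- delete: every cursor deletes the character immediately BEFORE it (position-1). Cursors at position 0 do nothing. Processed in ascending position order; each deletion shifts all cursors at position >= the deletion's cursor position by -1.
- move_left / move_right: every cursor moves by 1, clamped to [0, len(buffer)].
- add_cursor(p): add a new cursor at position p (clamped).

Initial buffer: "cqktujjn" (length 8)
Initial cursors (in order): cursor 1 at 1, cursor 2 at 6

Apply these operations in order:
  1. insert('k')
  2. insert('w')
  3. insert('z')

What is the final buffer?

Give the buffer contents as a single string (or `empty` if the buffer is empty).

Answer: ckwzqktujkwzjn

Derivation:
After op 1 (insert('k')): buffer="ckqktujkjn" (len 10), cursors c1@2 c2@8, authorship .1.....2..
After op 2 (insert('w')): buffer="ckwqktujkwjn" (len 12), cursors c1@3 c2@10, authorship .11.....22..
After op 3 (insert('z')): buffer="ckwzqktujkwzjn" (len 14), cursors c1@4 c2@12, authorship .111.....222..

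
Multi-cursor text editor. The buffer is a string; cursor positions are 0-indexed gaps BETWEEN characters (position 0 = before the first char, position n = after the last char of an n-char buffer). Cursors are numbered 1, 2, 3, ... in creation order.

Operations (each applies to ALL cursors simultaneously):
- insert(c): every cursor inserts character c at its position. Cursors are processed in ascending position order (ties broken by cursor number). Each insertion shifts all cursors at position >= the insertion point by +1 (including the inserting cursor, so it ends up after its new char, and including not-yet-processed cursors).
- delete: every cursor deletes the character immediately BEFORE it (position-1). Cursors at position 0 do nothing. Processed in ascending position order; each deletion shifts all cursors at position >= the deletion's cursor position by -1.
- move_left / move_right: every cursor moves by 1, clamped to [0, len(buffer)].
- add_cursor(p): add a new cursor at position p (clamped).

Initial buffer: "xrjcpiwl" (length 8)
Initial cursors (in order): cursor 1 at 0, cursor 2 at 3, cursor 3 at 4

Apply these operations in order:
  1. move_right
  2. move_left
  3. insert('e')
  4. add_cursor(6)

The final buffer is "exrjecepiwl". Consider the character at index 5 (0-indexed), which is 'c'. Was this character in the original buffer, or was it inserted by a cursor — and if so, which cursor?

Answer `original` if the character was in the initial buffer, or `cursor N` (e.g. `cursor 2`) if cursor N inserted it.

Answer: original

Derivation:
After op 1 (move_right): buffer="xrjcpiwl" (len 8), cursors c1@1 c2@4 c3@5, authorship ........
After op 2 (move_left): buffer="xrjcpiwl" (len 8), cursors c1@0 c2@3 c3@4, authorship ........
After op 3 (insert('e')): buffer="exrjecepiwl" (len 11), cursors c1@1 c2@5 c3@7, authorship 1...2.3....
After op 4 (add_cursor(6)): buffer="exrjecepiwl" (len 11), cursors c1@1 c2@5 c4@6 c3@7, authorship 1...2.3....
Authorship (.=original, N=cursor N): 1 . . . 2 . 3 . . . .
Index 5: author = original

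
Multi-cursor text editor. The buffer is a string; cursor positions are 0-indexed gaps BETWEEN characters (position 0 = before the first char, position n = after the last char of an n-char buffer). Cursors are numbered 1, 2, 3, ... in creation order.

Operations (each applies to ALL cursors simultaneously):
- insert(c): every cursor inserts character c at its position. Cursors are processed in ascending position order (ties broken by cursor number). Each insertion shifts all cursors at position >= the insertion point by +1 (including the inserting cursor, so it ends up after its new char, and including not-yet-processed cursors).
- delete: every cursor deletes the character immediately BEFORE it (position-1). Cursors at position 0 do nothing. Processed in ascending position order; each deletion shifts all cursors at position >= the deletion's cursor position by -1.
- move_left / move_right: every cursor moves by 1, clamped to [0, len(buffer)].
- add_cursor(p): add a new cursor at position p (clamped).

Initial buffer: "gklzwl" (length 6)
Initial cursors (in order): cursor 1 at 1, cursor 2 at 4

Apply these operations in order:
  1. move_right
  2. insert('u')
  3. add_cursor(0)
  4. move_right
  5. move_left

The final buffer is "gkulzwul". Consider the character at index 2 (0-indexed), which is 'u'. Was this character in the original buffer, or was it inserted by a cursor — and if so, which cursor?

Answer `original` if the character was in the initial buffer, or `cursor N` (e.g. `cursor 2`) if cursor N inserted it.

After op 1 (move_right): buffer="gklzwl" (len 6), cursors c1@2 c2@5, authorship ......
After op 2 (insert('u')): buffer="gkulzwul" (len 8), cursors c1@3 c2@7, authorship ..1...2.
After op 3 (add_cursor(0)): buffer="gkulzwul" (len 8), cursors c3@0 c1@3 c2@7, authorship ..1...2.
After op 4 (move_right): buffer="gkulzwul" (len 8), cursors c3@1 c1@4 c2@8, authorship ..1...2.
After op 5 (move_left): buffer="gkulzwul" (len 8), cursors c3@0 c1@3 c2@7, authorship ..1...2.
Authorship (.=original, N=cursor N): . . 1 . . . 2 .
Index 2: author = 1

Answer: cursor 1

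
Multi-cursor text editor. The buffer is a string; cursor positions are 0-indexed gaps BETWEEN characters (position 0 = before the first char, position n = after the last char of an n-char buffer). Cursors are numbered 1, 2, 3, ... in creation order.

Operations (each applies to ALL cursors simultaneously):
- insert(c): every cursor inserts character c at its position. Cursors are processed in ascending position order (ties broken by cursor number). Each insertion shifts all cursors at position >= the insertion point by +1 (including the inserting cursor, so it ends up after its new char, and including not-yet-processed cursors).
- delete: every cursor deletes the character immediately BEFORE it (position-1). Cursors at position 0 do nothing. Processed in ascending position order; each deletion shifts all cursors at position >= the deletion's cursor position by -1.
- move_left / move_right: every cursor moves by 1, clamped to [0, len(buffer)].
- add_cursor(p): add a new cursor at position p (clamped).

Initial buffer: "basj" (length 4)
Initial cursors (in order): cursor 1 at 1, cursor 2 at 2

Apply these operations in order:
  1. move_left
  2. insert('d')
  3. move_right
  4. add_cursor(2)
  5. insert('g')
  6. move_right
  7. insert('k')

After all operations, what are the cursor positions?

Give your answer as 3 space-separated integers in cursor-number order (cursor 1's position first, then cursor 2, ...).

After op 1 (move_left): buffer="basj" (len 4), cursors c1@0 c2@1, authorship ....
After op 2 (insert('d')): buffer="dbdasj" (len 6), cursors c1@1 c2@3, authorship 1.2...
After op 3 (move_right): buffer="dbdasj" (len 6), cursors c1@2 c2@4, authorship 1.2...
After op 4 (add_cursor(2)): buffer="dbdasj" (len 6), cursors c1@2 c3@2 c2@4, authorship 1.2...
After op 5 (insert('g')): buffer="dbggdagsj" (len 9), cursors c1@4 c3@4 c2@7, authorship 1.132.2..
After op 6 (move_right): buffer="dbggdagsj" (len 9), cursors c1@5 c3@5 c2@8, authorship 1.132.2..
After op 7 (insert('k')): buffer="dbggdkkagskj" (len 12), cursors c1@7 c3@7 c2@11, authorship 1.13213.2.2.

Answer: 7 11 7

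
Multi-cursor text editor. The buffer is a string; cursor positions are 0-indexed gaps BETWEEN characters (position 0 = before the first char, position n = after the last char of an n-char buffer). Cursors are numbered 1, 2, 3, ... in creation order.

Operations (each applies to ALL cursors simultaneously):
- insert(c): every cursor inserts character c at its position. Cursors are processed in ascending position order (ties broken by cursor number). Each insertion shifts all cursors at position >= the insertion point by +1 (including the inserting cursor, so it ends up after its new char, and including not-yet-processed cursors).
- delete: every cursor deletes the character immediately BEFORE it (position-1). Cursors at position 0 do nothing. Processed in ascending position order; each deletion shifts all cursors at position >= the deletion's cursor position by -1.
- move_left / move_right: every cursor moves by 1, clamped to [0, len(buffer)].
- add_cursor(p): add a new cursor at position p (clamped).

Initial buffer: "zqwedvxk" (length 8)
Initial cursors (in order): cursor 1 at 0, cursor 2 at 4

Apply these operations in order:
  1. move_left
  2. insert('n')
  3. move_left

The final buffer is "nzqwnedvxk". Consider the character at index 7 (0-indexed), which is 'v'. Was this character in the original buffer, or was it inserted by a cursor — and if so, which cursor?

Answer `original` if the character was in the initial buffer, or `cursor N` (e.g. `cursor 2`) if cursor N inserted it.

Answer: original

Derivation:
After op 1 (move_left): buffer="zqwedvxk" (len 8), cursors c1@0 c2@3, authorship ........
After op 2 (insert('n')): buffer="nzqwnedvxk" (len 10), cursors c1@1 c2@5, authorship 1...2.....
After op 3 (move_left): buffer="nzqwnedvxk" (len 10), cursors c1@0 c2@4, authorship 1...2.....
Authorship (.=original, N=cursor N): 1 . . . 2 . . . . .
Index 7: author = original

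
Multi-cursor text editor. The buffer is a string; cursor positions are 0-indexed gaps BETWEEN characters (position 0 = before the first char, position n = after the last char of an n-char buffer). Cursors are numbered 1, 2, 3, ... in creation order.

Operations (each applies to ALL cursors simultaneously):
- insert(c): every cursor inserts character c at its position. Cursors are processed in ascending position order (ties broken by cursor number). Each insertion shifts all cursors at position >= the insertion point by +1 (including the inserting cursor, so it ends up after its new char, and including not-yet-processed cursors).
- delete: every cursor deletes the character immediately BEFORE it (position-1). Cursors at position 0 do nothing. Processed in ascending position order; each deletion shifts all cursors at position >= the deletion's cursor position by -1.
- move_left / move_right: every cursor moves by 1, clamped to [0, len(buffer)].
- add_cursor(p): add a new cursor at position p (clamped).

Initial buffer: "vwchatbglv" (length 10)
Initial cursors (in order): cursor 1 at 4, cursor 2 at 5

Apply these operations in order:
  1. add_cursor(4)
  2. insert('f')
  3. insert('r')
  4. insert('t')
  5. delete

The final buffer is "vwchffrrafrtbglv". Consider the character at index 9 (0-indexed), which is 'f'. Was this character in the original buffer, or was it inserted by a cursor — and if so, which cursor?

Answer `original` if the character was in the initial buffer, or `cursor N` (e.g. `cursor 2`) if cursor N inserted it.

After op 1 (add_cursor(4)): buffer="vwchatbglv" (len 10), cursors c1@4 c3@4 c2@5, authorship ..........
After op 2 (insert('f')): buffer="vwchffaftbglv" (len 13), cursors c1@6 c3@6 c2@8, authorship ....13.2.....
After op 3 (insert('r')): buffer="vwchffrrafrtbglv" (len 16), cursors c1@8 c3@8 c2@11, authorship ....1313.22.....
After op 4 (insert('t')): buffer="vwchffrrttafrttbglv" (len 19), cursors c1@10 c3@10 c2@14, authorship ....131313.222.....
After op 5 (delete): buffer="vwchffrrafrtbglv" (len 16), cursors c1@8 c3@8 c2@11, authorship ....1313.22.....
Authorship (.=original, N=cursor N): . . . . 1 3 1 3 . 2 2 . . . . .
Index 9: author = 2

Answer: cursor 2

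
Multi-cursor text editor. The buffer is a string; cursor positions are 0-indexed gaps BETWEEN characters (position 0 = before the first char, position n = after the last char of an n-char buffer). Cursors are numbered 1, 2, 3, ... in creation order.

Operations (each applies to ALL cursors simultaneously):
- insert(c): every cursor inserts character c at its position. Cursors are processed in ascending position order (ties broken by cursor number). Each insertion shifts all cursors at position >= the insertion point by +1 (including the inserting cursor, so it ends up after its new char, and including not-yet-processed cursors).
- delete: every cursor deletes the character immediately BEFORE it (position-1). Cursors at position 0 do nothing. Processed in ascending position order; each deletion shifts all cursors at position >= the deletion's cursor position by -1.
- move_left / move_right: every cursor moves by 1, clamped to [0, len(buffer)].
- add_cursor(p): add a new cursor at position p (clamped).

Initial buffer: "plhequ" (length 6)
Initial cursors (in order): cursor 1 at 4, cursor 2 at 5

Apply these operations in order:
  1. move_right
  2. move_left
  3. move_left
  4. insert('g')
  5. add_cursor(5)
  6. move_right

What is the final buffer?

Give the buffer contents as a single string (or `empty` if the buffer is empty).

After op 1 (move_right): buffer="plhequ" (len 6), cursors c1@5 c2@6, authorship ......
After op 2 (move_left): buffer="plhequ" (len 6), cursors c1@4 c2@5, authorship ......
After op 3 (move_left): buffer="plhequ" (len 6), cursors c1@3 c2@4, authorship ......
After op 4 (insert('g')): buffer="plhgegqu" (len 8), cursors c1@4 c2@6, authorship ...1.2..
After op 5 (add_cursor(5)): buffer="plhgegqu" (len 8), cursors c1@4 c3@5 c2@6, authorship ...1.2..
After op 6 (move_right): buffer="plhgegqu" (len 8), cursors c1@5 c3@6 c2@7, authorship ...1.2..

Answer: plhgegqu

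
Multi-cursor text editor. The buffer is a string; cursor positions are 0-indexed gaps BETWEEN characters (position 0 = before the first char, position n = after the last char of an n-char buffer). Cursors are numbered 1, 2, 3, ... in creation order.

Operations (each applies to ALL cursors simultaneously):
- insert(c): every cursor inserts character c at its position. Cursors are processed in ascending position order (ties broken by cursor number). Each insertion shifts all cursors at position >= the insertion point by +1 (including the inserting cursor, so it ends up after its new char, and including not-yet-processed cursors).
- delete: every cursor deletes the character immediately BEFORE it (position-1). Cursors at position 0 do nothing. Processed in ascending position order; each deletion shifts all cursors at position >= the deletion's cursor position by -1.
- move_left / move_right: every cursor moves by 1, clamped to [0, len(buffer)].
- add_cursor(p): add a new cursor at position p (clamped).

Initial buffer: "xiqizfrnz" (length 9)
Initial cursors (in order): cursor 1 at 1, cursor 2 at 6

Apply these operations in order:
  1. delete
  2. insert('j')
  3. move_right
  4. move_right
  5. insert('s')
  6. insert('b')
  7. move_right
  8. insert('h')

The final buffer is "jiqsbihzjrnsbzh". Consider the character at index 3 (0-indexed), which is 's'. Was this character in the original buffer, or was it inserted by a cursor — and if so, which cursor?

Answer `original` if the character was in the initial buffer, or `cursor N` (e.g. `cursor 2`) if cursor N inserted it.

Answer: cursor 1

Derivation:
After op 1 (delete): buffer="iqizrnz" (len 7), cursors c1@0 c2@4, authorship .......
After op 2 (insert('j')): buffer="jiqizjrnz" (len 9), cursors c1@1 c2@6, authorship 1....2...
After op 3 (move_right): buffer="jiqizjrnz" (len 9), cursors c1@2 c2@7, authorship 1....2...
After op 4 (move_right): buffer="jiqizjrnz" (len 9), cursors c1@3 c2@8, authorship 1....2...
After op 5 (insert('s')): buffer="jiqsizjrnsz" (len 11), cursors c1@4 c2@10, authorship 1..1..2..2.
After op 6 (insert('b')): buffer="jiqsbizjrnsbz" (len 13), cursors c1@5 c2@12, authorship 1..11..2..22.
After op 7 (move_right): buffer="jiqsbizjrnsbz" (len 13), cursors c1@6 c2@13, authorship 1..11..2..22.
After op 8 (insert('h')): buffer="jiqsbihzjrnsbzh" (len 15), cursors c1@7 c2@15, authorship 1..11.1.2..22.2
Authorship (.=original, N=cursor N): 1 . . 1 1 . 1 . 2 . . 2 2 . 2
Index 3: author = 1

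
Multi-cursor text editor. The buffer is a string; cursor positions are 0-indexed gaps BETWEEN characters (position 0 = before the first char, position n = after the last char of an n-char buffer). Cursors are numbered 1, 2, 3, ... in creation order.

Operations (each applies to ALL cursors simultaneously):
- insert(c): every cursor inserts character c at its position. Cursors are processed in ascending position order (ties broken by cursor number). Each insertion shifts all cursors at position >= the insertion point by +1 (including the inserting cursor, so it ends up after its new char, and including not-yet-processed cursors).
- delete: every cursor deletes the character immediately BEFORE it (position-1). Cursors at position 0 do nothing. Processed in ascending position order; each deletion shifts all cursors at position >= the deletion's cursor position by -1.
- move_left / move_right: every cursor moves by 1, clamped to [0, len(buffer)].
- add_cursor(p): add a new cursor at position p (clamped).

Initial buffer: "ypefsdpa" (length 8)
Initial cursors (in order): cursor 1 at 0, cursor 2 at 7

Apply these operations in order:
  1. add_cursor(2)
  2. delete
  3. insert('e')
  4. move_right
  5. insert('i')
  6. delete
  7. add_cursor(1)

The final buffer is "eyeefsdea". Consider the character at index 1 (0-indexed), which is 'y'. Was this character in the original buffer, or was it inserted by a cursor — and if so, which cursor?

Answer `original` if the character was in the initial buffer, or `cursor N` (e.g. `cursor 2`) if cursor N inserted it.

Answer: original

Derivation:
After op 1 (add_cursor(2)): buffer="ypefsdpa" (len 8), cursors c1@0 c3@2 c2@7, authorship ........
After op 2 (delete): buffer="yefsda" (len 6), cursors c1@0 c3@1 c2@5, authorship ......
After op 3 (insert('e')): buffer="eyeefsdea" (len 9), cursors c1@1 c3@3 c2@8, authorship 1.3....2.
After op 4 (move_right): buffer="eyeefsdea" (len 9), cursors c1@2 c3@4 c2@9, authorship 1.3....2.
After op 5 (insert('i')): buffer="eyieeifsdeai" (len 12), cursors c1@3 c3@6 c2@12, authorship 1.13.3...2.2
After op 6 (delete): buffer="eyeefsdea" (len 9), cursors c1@2 c3@4 c2@9, authorship 1.3....2.
After op 7 (add_cursor(1)): buffer="eyeefsdea" (len 9), cursors c4@1 c1@2 c3@4 c2@9, authorship 1.3....2.
Authorship (.=original, N=cursor N): 1 . 3 . . . . 2 .
Index 1: author = original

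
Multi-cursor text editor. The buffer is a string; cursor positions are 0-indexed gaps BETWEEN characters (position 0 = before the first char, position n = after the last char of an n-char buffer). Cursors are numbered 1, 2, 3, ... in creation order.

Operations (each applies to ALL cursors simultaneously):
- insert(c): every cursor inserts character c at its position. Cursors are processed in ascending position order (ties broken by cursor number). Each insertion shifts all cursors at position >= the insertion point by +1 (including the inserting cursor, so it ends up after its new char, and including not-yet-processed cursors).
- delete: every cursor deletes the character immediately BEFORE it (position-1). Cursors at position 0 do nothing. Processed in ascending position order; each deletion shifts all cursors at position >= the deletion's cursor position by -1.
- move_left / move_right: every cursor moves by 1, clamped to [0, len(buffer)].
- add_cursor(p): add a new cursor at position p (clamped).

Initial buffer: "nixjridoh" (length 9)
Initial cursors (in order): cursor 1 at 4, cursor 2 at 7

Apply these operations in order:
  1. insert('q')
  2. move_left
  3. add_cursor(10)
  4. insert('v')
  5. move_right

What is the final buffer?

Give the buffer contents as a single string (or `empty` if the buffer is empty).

Answer: nixjvqridvqovh

Derivation:
After op 1 (insert('q')): buffer="nixjqridqoh" (len 11), cursors c1@5 c2@9, authorship ....1...2..
After op 2 (move_left): buffer="nixjqridqoh" (len 11), cursors c1@4 c2@8, authorship ....1...2..
After op 3 (add_cursor(10)): buffer="nixjqridqoh" (len 11), cursors c1@4 c2@8 c3@10, authorship ....1...2..
After op 4 (insert('v')): buffer="nixjvqridvqovh" (len 14), cursors c1@5 c2@10 c3@13, authorship ....11...22.3.
After op 5 (move_right): buffer="nixjvqridvqovh" (len 14), cursors c1@6 c2@11 c3@14, authorship ....11...22.3.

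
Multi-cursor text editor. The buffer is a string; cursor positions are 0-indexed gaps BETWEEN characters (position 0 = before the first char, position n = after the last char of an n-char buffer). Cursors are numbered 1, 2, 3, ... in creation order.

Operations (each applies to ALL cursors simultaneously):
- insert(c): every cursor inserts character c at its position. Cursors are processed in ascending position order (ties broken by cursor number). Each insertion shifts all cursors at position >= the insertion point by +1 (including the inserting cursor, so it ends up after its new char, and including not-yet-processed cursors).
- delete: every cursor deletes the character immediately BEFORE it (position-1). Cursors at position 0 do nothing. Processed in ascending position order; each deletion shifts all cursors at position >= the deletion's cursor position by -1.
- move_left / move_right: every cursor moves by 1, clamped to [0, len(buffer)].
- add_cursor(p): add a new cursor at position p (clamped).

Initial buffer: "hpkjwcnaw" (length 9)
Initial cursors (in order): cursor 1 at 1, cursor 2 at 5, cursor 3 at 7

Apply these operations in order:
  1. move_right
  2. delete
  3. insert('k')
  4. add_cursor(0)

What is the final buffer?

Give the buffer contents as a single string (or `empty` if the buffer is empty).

After op 1 (move_right): buffer="hpkjwcnaw" (len 9), cursors c1@2 c2@6 c3@8, authorship .........
After op 2 (delete): buffer="hkjwnw" (len 6), cursors c1@1 c2@4 c3@5, authorship ......
After op 3 (insert('k')): buffer="hkkjwknkw" (len 9), cursors c1@2 c2@6 c3@8, authorship .1...2.3.
After op 4 (add_cursor(0)): buffer="hkkjwknkw" (len 9), cursors c4@0 c1@2 c2@6 c3@8, authorship .1...2.3.

Answer: hkkjwknkw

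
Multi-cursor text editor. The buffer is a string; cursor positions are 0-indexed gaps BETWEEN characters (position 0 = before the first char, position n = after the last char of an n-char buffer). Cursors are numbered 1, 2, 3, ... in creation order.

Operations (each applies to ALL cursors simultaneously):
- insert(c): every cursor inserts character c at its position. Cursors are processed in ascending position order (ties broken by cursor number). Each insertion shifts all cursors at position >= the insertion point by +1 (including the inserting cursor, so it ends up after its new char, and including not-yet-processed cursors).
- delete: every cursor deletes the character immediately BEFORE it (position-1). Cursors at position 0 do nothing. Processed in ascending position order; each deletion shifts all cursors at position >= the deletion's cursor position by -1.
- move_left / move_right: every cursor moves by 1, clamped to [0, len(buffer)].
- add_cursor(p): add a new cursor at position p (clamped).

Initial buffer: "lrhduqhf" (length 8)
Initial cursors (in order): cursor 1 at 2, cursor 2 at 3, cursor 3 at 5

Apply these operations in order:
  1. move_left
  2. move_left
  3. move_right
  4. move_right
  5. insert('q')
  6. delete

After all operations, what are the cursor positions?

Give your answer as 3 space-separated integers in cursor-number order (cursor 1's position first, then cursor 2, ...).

After op 1 (move_left): buffer="lrhduqhf" (len 8), cursors c1@1 c2@2 c3@4, authorship ........
After op 2 (move_left): buffer="lrhduqhf" (len 8), cursors c1@0 c2@1 c3@3, authorship ........
After op 3 (move_right): buffer="lrhduqhf" (len 8), cursors c1@1 c2@2 c3@4, authorship ........
After op 4 (move_right): buffer="lrhduqhf" (len 8), cursors c1@2 c2@3 c3@5, authorship ........
After op 5 (insert('q')): buffer="lrqhqduqqhf" (len 11), cursors c1@3 c2@5 c3@8, authorship ..1.2..3...
After op 6 (delete): buffer="lrhduqhf" (len 8), cursors c1@2 c2@3 c3@5, authorship ........

Answer: 2 3 5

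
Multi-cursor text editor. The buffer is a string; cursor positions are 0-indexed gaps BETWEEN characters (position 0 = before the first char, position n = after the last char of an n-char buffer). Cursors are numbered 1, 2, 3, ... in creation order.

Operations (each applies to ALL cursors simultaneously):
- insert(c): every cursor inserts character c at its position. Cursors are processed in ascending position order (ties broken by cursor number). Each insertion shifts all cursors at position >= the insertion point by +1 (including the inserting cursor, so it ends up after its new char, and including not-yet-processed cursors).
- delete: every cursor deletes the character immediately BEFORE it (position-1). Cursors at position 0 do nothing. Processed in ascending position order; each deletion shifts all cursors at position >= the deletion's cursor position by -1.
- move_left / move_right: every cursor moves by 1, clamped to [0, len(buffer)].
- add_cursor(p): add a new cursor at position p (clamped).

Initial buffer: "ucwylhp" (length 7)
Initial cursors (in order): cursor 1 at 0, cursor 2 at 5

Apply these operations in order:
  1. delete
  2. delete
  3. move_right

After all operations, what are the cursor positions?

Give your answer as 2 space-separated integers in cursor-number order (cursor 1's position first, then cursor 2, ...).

After op 1 (delete): buffer="ucwyhp" (len 6), cursors c1@0 c2@4, authorship ......
After op 2 (delete): buffer="ucwhp" (len 5), cursors c1@0 c2@3, authorship .....
After op 3 (move_right): buffer="ucwhp" (len 5), cursors c1@1 c2@4, authorship .....

Answer: 1 4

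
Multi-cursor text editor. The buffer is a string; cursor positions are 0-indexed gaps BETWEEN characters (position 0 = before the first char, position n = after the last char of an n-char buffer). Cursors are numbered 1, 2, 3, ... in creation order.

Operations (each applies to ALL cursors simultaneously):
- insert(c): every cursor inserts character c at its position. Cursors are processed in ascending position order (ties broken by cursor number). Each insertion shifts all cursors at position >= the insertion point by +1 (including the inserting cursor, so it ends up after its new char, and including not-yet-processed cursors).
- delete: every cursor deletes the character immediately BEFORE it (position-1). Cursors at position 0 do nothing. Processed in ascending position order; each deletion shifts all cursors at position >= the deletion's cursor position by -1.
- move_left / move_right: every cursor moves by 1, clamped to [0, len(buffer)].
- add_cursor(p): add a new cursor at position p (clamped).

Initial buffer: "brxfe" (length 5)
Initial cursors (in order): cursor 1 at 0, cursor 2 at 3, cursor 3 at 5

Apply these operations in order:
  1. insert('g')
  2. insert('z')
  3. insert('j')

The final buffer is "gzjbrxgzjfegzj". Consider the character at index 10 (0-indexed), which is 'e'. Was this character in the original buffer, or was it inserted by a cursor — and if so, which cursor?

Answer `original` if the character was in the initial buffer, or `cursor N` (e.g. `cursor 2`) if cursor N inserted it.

After op 1 (insert('g')): buffer="gbrxgfeg" (len 8), cursors c1@1 c2@5 c3@8, authorship 1...2..3
After op 2 (insert('z')): buffer="gzbrxgzfegz" (len 11), cursors c1@2 c2@7 c3@11, authorship 11...22..33
After op 3 (insert('j')): buffer="gzjbrxgzjfegzj" (len 14), cursors c1@3 c2@9 c3@14, authorship 111...222..333
Authorship (.=original, N=cursor N): 1 1 1 . . . 2 2 2 . . 3 3 3
Index 10: author = original

Answer: original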